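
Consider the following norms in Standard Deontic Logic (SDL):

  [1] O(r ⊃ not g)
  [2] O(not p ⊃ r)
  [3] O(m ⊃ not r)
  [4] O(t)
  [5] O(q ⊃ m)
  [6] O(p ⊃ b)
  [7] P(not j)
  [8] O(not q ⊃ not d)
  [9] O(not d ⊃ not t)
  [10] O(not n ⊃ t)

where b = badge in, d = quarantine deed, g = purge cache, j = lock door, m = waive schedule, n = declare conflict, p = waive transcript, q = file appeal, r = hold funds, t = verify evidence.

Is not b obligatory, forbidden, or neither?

From premise 4 we have O(t).
Premise 9 is O(not d ⊃ not t); contrapositively O(t ⊃ d). Since O(t) holds, K gives O(d).
Premise 8, O(not q ⊃ not d), contraposes to O(d ⊃ q); with O(d) we get O(q).
Premise 5 is O(q ⊃ m); since O(q), deontic closure gives O(m).
With premise 3, O(m ⊃ not r), the K-axiom yields O(not r).
Premise 2 is O(not p ⊃ r); contrapositively O(not r ⊃ p). Since O(not r) holds, K gives O(p).
With premise 6, O(p ⊃ b), the K-axiom yields O(b).
Premises 1, 7, 10 do not contribute to this derivation.
Thus O(b), which is F(not b): not b is forbidden.

Forbidden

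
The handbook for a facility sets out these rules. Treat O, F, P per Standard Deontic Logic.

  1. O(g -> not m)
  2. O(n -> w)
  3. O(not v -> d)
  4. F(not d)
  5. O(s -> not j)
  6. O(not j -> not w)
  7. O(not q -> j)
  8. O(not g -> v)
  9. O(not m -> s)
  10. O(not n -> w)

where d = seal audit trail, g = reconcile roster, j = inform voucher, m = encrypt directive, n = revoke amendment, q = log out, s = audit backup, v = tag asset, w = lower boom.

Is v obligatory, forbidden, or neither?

Obligatory

Premises 10 and 2 cover both cases: O(not n -> w) and O(n -> w). Since not n ∨ n is a tautology, O(w) follows.
The contrapositive of premise 6 (O(not j -> not w)) is O(w -> j), and O(w) is already established, so O(j).
Premise 5, O(s -> not j), contraposes to O(j -> not s); with O(j) we get O(not s).
Premise 9 is O(not m -> s); contrapositively O(not s -> m). Since O(not s) holds, K gives O(m).
Premise 1 is O(g -> not m); contrapositively O(m -> not g). Since O(m) holds, K gives O(not g).
Premise 8 is O(not g -> v); since O(not g), deontic closure gives O(v).
Premises 3, 4, 7 do not contribute to this derivation.
Hence v is obligatory.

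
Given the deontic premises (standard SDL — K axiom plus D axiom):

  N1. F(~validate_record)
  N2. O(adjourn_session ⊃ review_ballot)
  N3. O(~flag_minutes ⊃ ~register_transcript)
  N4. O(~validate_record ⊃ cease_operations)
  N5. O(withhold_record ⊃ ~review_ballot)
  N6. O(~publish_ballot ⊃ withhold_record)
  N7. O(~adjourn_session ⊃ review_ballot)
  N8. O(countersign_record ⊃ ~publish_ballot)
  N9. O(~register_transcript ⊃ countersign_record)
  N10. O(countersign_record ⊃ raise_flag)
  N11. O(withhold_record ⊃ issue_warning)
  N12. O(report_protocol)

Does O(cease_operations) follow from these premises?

No

Premise 4 is O(~validate_record ⊃ cease_operations), but O(~validate_record) is not derivable from the premises, so it does not yield O(cease_operations).
No other premise forces O(cease_operations). An ideal world satisfying every premise can still have cease_operations false, so O(cease_operations) is not derivable.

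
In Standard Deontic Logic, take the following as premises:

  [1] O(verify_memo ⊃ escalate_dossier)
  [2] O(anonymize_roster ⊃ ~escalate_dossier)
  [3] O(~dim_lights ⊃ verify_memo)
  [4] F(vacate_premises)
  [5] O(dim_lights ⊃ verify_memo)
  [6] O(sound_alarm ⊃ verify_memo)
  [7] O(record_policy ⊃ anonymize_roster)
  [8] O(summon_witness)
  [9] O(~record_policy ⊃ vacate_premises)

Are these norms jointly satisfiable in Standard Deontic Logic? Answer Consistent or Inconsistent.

Premises 3 and 5 cover both cases: O(~dim_lights ⊃ verify_memo) and O(dim_lights ⊃ verify_memo). Since ~dim_lights ∨ dim_lights is a tautology, O(verify_memo) follows.
With premise 1, O(verify_memo ⊃ escalate_dossier), the K-axiom yields O(escalate_dossier).
The contrapositive of premise 2 (O(anonymize_roster ⊃ ~escalate_dossier)) is O(escalate_dossier ⊃ ~anonymize_roster), and O(escalate_dossier) is already established, so O(~anonymize_roster).
Premise 7 is O(record_policy ⊃ anonymize_roster); contrapositively O(~anonymize_roster ⊃ ~record_policy). Since O(~anonymize_roster) holds, K gives O(~record_policy).
Premise 9 is O(~record_policy ⊃ vacate_premises); since O(~record_policy), deontic closure gives O(vacate_premises).
Yet premise 4 is F(vacate_premises), i.e. O(~vacate_premises).
We now have both O(vacate_premises) and O(~vacate_premises) — vacate_premises is simultaneously obligatory and forbidden, violating the D-axiom.

Inconsistent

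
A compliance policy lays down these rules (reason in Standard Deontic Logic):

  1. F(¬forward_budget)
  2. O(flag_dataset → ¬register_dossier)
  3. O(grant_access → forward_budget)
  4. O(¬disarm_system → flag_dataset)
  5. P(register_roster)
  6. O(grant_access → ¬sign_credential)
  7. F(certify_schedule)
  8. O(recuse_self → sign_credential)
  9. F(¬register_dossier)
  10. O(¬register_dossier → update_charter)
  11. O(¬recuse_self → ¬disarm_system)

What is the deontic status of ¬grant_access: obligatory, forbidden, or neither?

Premise 9, F(¬register_dossier), is equivalent to O(register_dossier).
Premise 2 is O(flag_dataset → ¬register_dossier); contrapositively O(register_dossier → ¬flag_dataset). Since O(register_dossier) holds, K gives O(¬flag_dataset).
Premise 4 is O(¬disarm_system → flag_dataset); contrapositively O(¬flag_dataset → disarm_system). Since O(¬flag_dataset) holds, K gives O(disarm_system).
Premise 11, O(¬recuse_self → ¬disarm_system), contraposes to O(disarm_system → recuse_self); with O(disarm_system) we get O(recuse_self).
With premise 8, O(recuse_self → sign_credential), the K-axiom yields O(sign_credential).
Premise 6 is O(grant_access → ¬sign_credential); contrapositively O(sign_credential → ¬grant_access). Since O(sign_credential) holds, K gives O(¬grant_access).
Premises 1, 3, 5, 7, 10 do not contribute to this derivation.
Hence ¬grant_access is obligatory.

Obligatory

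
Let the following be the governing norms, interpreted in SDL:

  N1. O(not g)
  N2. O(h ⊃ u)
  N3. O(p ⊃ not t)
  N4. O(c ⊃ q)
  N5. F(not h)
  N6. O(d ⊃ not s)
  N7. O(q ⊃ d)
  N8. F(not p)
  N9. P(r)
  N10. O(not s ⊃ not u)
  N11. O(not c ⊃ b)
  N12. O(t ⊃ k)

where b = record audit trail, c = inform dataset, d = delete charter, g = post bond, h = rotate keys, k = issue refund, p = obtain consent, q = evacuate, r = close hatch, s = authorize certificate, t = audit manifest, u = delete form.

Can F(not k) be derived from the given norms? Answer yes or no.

No

Premise 12 is O(t ⊃ k), but O(t) is not derivable from the premises, so it does not yield O(k).
No other premise forces O(k). An ideal world satisfying every premise can still have not k true, so F(not k) is not derivable.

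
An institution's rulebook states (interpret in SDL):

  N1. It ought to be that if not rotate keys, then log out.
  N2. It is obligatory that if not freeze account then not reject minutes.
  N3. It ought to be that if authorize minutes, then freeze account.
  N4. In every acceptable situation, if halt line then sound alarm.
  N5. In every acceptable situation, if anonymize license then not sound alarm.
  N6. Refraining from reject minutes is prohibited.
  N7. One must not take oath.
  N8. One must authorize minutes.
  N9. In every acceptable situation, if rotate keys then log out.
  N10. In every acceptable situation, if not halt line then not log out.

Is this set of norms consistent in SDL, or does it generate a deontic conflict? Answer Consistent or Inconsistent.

Consistent

Premise 2 is O(¬freeze_account → ¬reject_minutes), but O(¬freeze_account) is not derivable from the premises, so it does not yield O(¬reject_minutes).
So O(¬reject_minutes) is not derivable, and the apparent clash with O(reject_minutes) does not arise.
A world satisfying every obligation exists (e.g. anonymize_license=false, authorize_minutes=true, freeze_account=true, halt_line=true, log_out=true, reject_minutes=true, rotate_keys=false, sound_alarm=true, take_oath=false); no atom is both obligatory and forbidden, so the set is consistent.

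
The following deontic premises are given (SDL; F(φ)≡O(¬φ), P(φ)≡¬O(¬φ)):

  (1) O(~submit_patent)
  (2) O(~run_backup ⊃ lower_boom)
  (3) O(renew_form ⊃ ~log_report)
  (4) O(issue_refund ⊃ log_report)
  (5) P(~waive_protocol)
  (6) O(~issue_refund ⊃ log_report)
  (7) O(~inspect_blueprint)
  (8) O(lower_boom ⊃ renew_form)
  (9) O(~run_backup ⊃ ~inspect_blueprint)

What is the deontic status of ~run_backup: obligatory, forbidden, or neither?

By case analysis on issue_refund: premise 4 gives O(issue_refund ⊃ log_report) and premise 6 gives O(~issue_refund ⊃ log_report), so O(log_report) either way.
The contrapositive of premise 3 (O(renew_form ⊃ ~log_report)) is O(log_report ⊃ ~renew_form), and O(log_report) is already established, so O(~renew_form).
Premise 8, O(lower_boom ⊃ renew_form), contraposes to O(~renew_form ⊃ ~lower_boom); with O(~renew_form) we get O(~lower_boom).
The contrapositive of premise 2 (O(~run_backup ⊃ lower_boom)) is O(~lower_boom ⊃ run_backup), and O(~lower_boom) is already established, so O(run_backup).
Premises 1, 5, 7, 9 do not contribute to this derivation.
Thus O(run_backup), which is F(~run_backup): ~run_backup is forbidden.

Forbidden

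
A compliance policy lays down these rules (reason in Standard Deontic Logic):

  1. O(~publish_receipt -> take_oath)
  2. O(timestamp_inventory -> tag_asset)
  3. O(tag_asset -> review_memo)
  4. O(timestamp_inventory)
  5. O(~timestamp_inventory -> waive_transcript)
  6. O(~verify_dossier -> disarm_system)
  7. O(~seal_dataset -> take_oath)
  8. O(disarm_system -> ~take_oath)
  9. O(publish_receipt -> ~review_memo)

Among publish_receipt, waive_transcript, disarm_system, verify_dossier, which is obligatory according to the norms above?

From premise 4 we have O(timestamp_inventory).
Applying K to premise 2 (O(timestamp_inventory -> tag_asset)) and O(timestamp_inventory) yields O(tag_asset).
With premise 3, O(tag_asset -> review_memo), the K-axiom yields O(review_memo).
Premise 9 is O(publish_receipt -> ~review_memo); contrapositively O(review_memo -> ~publish_receipt). Since O(review_memo) holds, K gives O(~publish_receipt).
Applying K to premise 1 (O(~publish_receipt -> take_oath)) and O(~publish_receipt) yields O(take_oath).
The contrapositive of premise 8 (O(disarm_system -> ~take_oath)) is O(take_oath -> ~disarm_system), and O(take_oath) is already established, so O(~disarm_system).
The contrapositive of premise 6 (O(~verify_dossier -> disarm_system)) is O(~disarm_system -> verify_dossier), and O(~disarm_system) is already established, so O(verify_dossier).
So O(verify_dossier) holds — verify_dossier is obligatory. None of the other listed options is made obligatory by any chain of premises.

verify_dossier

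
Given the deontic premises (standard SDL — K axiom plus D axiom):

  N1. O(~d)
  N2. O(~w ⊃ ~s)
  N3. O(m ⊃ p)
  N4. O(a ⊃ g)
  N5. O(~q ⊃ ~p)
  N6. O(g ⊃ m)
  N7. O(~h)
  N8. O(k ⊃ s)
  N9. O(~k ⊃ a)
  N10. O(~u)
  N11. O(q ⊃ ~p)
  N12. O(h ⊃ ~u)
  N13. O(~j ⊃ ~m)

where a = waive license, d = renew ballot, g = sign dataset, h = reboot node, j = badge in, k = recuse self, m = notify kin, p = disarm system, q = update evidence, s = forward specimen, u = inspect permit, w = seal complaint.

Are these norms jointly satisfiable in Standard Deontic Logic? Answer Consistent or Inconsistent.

Consistent

Premise 12 is O(h ⊃ ~u); even if O(~u) held, inferring O(h) would be affirming the consequent — invalid.
So O(h) is not derivable, and the apparent clash with O(~h) does not arise.
A world satisfying every obligation exists (e.g. a=false, d=false, g=false, h=false, j=false, k=true, m=false, p=false, q=false, s=true, u=false, w=true); no atom is both obligatory and forbidden, so the set is consistent.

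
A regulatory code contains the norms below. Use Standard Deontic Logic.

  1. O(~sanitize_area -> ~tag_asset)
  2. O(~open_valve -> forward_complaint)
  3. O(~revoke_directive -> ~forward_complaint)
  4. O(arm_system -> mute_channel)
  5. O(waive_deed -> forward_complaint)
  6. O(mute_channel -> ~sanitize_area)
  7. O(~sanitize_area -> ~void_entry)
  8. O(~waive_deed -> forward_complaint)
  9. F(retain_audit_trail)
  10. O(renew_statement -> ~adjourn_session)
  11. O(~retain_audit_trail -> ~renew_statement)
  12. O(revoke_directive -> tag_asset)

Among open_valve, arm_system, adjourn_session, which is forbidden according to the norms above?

arm_system

Premises 8 and 5 cover both cases: O(~waive_deed -> forward_complaint) and O(waive_deed -> forward_complaint). Since ~waive_deed ∨ waive_deed is a tautology, O(forward_complaint) follows.
Premise 3 is O(~revoke_directive -> ~forward_complaint); contrapositively O(forward_complaint -> revoke_directive). Since O(forward_complaint) holds, K gives O(revoke_directive).
Premise 12 is O(revoke_directive -> tag_asset); since O(revoke_directive), deontic closure gives O(tag_asset).
The contrapositive of premise 1 (O(~sanitize_area -> ~tag_asset)) is O(tag_asset -> sanitize_area), and O(tag_asset) is already established, so O(sanitize_area).
The contrapositive of premise 6 (O(mute_channel -> ~sanitize_area)) is O(sanitize_area -> ~mute_channel), and O(sanitize_area) is already established, so O(~mute_channel).
Premise 4 is O(arm_system -> mute_channel); contrapositively O(~mute_channel -> ~arm_system). Since O(~mute_channel) holds, K gives O(~arm_system).
So O(~arm_system) holds, i.e. arm_system is forbidden. None of the other listed options is forbidden under the premises.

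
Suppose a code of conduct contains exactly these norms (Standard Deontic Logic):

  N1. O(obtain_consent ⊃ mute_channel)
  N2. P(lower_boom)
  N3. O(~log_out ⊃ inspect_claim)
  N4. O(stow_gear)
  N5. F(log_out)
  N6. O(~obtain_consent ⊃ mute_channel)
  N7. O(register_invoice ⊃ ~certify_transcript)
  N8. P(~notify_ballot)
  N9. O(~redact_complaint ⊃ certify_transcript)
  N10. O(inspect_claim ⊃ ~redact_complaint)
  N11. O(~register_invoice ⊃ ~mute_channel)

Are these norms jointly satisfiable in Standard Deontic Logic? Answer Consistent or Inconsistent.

Premises 6 and 1 cover both cases: O(~obtain_consent ⊃ mute_channel) and O(obtain_consent ⊃ mute_channel). Since ~obtain_consent ∨ obtain_consent is a tautology, O(mute_channel) follows.
Premise 11 is O(~register_invoice ⊃ ~mute_channel); contrapositively O(mute_channel ⊃ register_invoice). Since O(mute_channel) holds, K gives O(register_invoice).
With premise 7, O(register_invoice ⊃ ~certify_transcript), the K-axiom yields O(~certify_transcript).
The contrapositive of premise 9 (O(~redact_complaint ⊃ certify_transcript)) is O(~certify_transcript ⊃ redact_complaint), and O(~certify_transcript) is already established, so O(redact_complaint).
Premise 10 is O(inspect_claim ⊃ ~redact_complaint); contrapositively O(redact_complaint ⊃ ~inspect_claim). Since O(redact_complaint) holds, K gives O(~inspect_claim).
The contrapositive of premise 3 (O(~log_out ⊃ inspect_claim)) is O(~inspect_claim ⊃ log_out), and O(~inspect_claim) is already established, so O(log_out).
However, F(log_out) at premise 5 amounts to O(~log_out).
We now have both O(log_out) and O(~log_out) — log_out is simultaneously obligatory and forbidden, violating the D-axiom.

Inconsistent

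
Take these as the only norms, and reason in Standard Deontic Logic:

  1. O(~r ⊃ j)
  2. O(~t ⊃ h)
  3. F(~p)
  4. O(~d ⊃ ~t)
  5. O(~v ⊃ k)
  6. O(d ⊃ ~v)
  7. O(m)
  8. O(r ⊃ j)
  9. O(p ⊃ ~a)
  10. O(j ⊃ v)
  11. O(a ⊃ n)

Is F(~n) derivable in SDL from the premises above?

No

Premise 11 is O(a ⊃ n), but O(a) is not derivable from the premises, so it does not yield O(n).
No other premise forces O(n). An ideal world satisfying every premise can still have ~n true, so F(~n) is not derivable.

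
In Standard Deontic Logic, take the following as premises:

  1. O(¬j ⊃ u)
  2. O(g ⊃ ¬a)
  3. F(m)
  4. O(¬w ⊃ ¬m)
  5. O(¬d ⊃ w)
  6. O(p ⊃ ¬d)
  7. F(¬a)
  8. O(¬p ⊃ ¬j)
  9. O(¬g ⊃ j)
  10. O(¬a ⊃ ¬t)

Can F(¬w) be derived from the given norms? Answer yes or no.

Yes

F(¬a) at premise 7 means O(a).
Premise 2, O(g ⊃ ¬a), contraposes to O(a ⊃ ¬g); with O(a) we get O(¬g).
From O(¬g) and premise 9, O(¬g ⊃ j), we obtain O(j).
Premise 8 is O(¬p ⊃ ¬j); contrapositively O(j ⊃ p). Since O(j) holds, K gives O(p).
With premise 6, O(p ⊃ ¬d), the K-axiom yields O(¬d).
From O(¬d) and premise 5, O(¬d ⊃ w), we obtain O(w).
Premises 1, 3, 4, 10 do not contribute to this derivation.
So O(w) holds, i.e. F(¬w). The claim follows.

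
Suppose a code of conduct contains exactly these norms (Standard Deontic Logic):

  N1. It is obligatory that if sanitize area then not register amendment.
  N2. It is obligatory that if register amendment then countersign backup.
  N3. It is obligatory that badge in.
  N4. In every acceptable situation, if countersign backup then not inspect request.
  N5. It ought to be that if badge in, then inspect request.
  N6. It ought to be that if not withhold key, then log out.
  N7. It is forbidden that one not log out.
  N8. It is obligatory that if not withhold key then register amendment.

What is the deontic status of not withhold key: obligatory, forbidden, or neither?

Forbidden

From premise 3 we have O(badge_in).
With premise 5, O(badge_in → inspect_request), the K-axiom yields O(inspect_request).
Premise 4 is O(countersign_backup → ¬inspect_request); contrapositively O(inspect_request → ¬countersign_backup). Since O(inspect_request) holds, K gives O(¬countersign_backup).
Premise 2, O(register_amendment → countersign_backup), contraposes to O(¬countersign_backup → ¬register_amendment); with O(¬countersign_backup) we get O(¬register_amendment).
Premise 8 is O(¬withhold_key → register_amendment); contrapositively O(¬register_amendment → withhold_key). Since O(¬register_amendment) holds, K gives O(withhold_key).
Premises 1, 6, 7 do not contribute to this derivation.
Thus O(withhold_key), which is F(¬withhold_key): ¬withhold_key is forbidden.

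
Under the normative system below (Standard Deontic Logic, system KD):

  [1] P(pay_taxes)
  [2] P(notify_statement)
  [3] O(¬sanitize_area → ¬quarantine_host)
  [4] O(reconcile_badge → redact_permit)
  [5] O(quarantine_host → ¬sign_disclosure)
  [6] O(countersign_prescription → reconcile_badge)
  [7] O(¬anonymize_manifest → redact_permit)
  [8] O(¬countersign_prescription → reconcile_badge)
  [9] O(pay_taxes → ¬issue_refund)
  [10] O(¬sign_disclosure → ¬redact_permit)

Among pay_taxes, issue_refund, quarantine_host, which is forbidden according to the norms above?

quarantine_host

By case analysis on ¬countersign_prescription: premise 8 gives O(¬countersign_prescription → reconcile_badge) and premise 6 gives O(countersign_prescription → reconcile_badge), so O(reconcile_badge) either way.
With premise 4, O(reconcile_badge → redact_permit), the K-axiom yields O(redact_permit).
Premise 10, O(¬sign_disclosure → ¬redact_permit), contraposes to O(redact_permit → sign_disclosure); with O(redact_permit) we get O(sign_disclosure).
Premise 5 is O(quarantine_host → ¬sign_disclosure); contrapositively O(sign_disclosure → ¬quarantine_host). Since O(sign_disclosure) holds, K gives O(¬quarantine_host).
So O(¬quarantine_host) holds, i.e. quarantine_host is forbidden. None of the other listed options is forbidden under the premises.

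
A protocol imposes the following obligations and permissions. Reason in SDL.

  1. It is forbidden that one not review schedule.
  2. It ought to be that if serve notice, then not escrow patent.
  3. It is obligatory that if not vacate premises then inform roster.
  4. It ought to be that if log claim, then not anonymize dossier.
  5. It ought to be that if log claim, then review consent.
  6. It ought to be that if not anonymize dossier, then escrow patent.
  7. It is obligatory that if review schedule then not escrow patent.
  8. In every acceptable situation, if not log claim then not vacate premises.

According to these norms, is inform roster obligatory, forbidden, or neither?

Obligatory

F(¬review_schedule) at premise 1 means O(review_schedule).
Premise 7 is O(review_schedule → ¬escrow_patent); since O(review_schedule), deontic closure gives O(¬escrow_patent).
Premise 6 is O(¬anonymize_dossier → escrow_patent); contrapositively O(¬escrow_patent → anonymize_dossier). Since O(¬escrow_patent) holds, K gives O(anonymize_dossier).
Premise 4, O(log_claim → ¬anonymize_dossier), contraposes to O(anonymize_dossier → ¬log_claim); with O(anonymize_dossier) we get O(¬log_claim).
Premise 8 is O(¬log_claim → ¬vacate_premises); since O(¬log_claim), deontic closure gives O(¬vacate_premises).
From O(¬vacate_premises) and premise 3, O(¬vacate_premises → inform_roster), we obtain O(inform_roster).
Premises 2, 5 do not contribute to this derivation.
Hence inform_roster is obligatory.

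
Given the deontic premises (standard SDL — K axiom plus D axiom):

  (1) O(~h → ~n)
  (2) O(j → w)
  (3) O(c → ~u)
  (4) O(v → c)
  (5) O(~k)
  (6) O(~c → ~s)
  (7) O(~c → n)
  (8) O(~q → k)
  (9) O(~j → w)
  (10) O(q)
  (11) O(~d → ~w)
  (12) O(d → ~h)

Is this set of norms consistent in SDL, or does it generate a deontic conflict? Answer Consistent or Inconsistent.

Consistent

Premise 8 is O(~q → k), but O(~q) is not derivable from the premises, so it does not yield O(k).
So O(k) is not derivable, and the apparent clash with O(~k) does not arise.
A world satisfying every obligation exists (e.g. c=true, d=true, h=false, j=false, k=false, n=false, q=true, s=false, u=false, v=false, w=true); no atom is both obligatory and forbidden, so the set is consistent.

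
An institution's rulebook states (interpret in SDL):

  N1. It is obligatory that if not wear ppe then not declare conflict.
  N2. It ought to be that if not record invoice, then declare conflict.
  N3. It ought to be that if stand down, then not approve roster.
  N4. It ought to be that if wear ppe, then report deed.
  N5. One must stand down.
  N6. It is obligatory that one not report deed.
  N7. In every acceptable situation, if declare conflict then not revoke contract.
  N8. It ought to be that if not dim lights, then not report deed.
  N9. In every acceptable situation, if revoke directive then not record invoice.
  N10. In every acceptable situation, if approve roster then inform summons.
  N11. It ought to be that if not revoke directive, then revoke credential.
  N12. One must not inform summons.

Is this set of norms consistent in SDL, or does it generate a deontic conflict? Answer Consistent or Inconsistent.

Premise 10 is O(approve_roster → inform_summons), but O(approve_roster) is not derivable from the premises, so it does not yield O(inform_summons).
So O(inform_summons) is not derivable, and the apparent clash with O(¬inform_summons) does not arise.
A world satisfying every obligation exists (e.g. approve_roster=false, declare_conflict=false, dim_lights=false, inform_summons=false, record_invoice=true, report_deed=false, revoke_contract=false, revoke_credential=true, revoke_directive=false, stand_down=true, wear_ppe=false); no atom is both obligatory and forbidden, so the set is consistent.

Consistent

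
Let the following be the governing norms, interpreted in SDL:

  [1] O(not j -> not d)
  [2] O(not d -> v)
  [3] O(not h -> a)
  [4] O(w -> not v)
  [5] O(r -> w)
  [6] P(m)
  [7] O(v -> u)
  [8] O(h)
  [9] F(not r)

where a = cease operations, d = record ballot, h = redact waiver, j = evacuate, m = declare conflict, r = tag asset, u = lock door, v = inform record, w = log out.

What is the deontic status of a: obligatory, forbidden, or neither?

Premise 3 is O(not h -> a), but O(not h) is not derivable from the premises, so it does not yield O(a).
No premise or chain of K-axiom applications forces O(a), and none forces O(not a). So a is neither obligatory nor forbidden under these norms.

Neither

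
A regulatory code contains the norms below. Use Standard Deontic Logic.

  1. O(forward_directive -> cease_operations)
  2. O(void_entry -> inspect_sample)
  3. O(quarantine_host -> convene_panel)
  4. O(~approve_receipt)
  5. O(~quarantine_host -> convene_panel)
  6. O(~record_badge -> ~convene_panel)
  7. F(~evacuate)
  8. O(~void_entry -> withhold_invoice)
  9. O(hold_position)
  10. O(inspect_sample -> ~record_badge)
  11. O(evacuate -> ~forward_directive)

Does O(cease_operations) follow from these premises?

No

Premise 1 is O(forward_directive -> cease_operations), but O(forward_directive) is not derivable from the premises, so it does not yield O(cease_operations).
No other premise forces O(cease_operations). An ideal world satisfying every premise can still have cease_operations false, so O(cease_operations) is not derivable.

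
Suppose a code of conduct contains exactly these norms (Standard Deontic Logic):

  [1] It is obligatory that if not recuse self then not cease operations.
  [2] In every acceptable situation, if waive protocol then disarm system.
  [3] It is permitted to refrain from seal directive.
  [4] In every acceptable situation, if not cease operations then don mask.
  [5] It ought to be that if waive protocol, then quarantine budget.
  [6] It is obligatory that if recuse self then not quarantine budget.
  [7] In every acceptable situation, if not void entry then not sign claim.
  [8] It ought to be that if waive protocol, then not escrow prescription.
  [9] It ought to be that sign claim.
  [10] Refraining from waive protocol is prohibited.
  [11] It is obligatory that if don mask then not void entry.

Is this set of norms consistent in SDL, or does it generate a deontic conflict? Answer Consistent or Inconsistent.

Inconsistent

From premise 9 we have O(sign_claim).
The contrapositive of premise 7 (O(¬void_entry → ¬sign_claim)) is O(sign_claim → void_entry), and O(sign_claim) is already established, so O(void_entry).
The contrapositive of premise 11 (O(don_mask → ¬void_entry)) is O(void_entry → ¬don_mask), and O(void_entry) is already established, so O(¬don_mask).
Premise 4, O(¬cease_operations → don_mask), contraposes to O(¬don_mask → cease_operations); with O(¬don_mask) we get O(cease_operations).
The contrapositive of premise 1 (O(¬recuse_self → ¬cease_operations)) is O(cease_operations → recuse_self), and O(cease_operations) is already established, so O(recuse_self).
From O(recuse_self) and premise 6, O(recuse_self → ¬quarantine_budget), we obtain O(¬quarantine_budget).
The contrapositive of premise 5 (O(waive_protocol → quarantine_budget)) is O(¬quarantine_budget → ¬waive_protocol), and O(¬quarantine_budget) is already established, so O(¬waive_protocol).
However, F(¬waive_protocol) at premise 10 amounts to O(waive_protocol).
We now have both O(¬waive_protocol) and O(waive_protocol) — waive_protocol is simultaneously obligatory and forbidden, violating the D-axiom.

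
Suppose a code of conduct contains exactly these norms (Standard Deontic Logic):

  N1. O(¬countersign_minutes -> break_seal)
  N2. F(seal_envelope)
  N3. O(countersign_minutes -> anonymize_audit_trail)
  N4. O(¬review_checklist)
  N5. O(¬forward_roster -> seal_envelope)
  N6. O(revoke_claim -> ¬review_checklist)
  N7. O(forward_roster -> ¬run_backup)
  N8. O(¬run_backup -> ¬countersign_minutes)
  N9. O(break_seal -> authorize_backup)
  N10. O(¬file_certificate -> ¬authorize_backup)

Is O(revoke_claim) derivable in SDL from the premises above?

No

Premise 6 is O(revoke_claim -> ¬review_checklist); even if O(¬review_checklist) held, inferring O(revoke_claim) would be affirming the consequent — invalid.
No other premise forces O(revoke_claim). An ideal world satisfying every premise can still have revoke_claim false, so O(revoke_claim) is not derivable.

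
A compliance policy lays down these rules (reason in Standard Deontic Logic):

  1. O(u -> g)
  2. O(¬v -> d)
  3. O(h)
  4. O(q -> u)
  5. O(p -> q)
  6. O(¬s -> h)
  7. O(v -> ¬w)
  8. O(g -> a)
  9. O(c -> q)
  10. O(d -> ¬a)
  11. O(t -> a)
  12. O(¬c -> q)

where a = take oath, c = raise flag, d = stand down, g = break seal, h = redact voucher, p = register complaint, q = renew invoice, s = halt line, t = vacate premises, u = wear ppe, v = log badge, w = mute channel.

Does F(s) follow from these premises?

No

Premise 6 is O(¬s -> h); even if O(h) held, inferring O(¬s) would be affirming the consequent — invalid.
No other premise forces O(¬s). An ideal world satisfying every premise can still have s true, so F(s) is not derivable.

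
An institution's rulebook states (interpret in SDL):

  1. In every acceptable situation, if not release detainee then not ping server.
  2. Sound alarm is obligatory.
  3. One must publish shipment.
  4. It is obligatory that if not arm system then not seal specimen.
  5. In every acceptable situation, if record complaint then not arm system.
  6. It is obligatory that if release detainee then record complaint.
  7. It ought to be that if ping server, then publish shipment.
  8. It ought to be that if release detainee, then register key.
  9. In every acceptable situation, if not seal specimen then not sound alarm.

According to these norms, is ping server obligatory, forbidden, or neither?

Forbidden

From premise 2 we have O(sound_alarm).
The contrapositive of premise 9 (O(¬seal_specimen → ¬sound_alarm)) is O(sound_alarm → seal_specimen), and O(sound_alarm) is already established, so O(seal_specimen).
The contrapositive of premise 4 (O(¬arm_system → ¬seal_specimen)) is O(seal_specimen → arm_system), and O(seal_specimen) is already established, so O(arm_system).
Premise 5, O(record_complaint → ¬arm_system), contraposes to O(arm_system → ¬record_complaint); with O(arm_system) we get O(¬record_complaint).
The contrapositive of premise 6 (O(release_detainee → record_complaint)) is O(¬record_complaint → ¬release_detainee), and O(¬record_complaint) is already established, so O(¬release_detainee).
Applying K to premise 1 (O(¬release_detainee → ¬ping_server)) and O(¬release_detainee) yields O(¬ping_server).
Premises 3, 7, 8 do not contribute to this derivation.
Thus O(¬ping_server), which is F(ping_server): ping_server is forbidden.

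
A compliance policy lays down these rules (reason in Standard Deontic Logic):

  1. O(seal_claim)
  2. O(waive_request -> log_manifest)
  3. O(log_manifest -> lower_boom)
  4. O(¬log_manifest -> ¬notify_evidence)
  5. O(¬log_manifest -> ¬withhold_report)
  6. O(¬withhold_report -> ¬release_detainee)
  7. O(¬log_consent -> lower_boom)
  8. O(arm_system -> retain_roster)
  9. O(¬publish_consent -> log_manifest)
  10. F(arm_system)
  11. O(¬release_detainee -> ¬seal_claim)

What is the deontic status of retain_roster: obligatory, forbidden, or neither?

Neither

Premise 8 is O(arm_system -> retain_roster), but O(arm_system) is not derivable from the premises, so it does not yield O(retain_roster).
No premise or chain of K-axiom applications forces O(retain_roster), and none forces O(¬retain_roster). So retain_roster is neither obligatory nor forbidden under these norms.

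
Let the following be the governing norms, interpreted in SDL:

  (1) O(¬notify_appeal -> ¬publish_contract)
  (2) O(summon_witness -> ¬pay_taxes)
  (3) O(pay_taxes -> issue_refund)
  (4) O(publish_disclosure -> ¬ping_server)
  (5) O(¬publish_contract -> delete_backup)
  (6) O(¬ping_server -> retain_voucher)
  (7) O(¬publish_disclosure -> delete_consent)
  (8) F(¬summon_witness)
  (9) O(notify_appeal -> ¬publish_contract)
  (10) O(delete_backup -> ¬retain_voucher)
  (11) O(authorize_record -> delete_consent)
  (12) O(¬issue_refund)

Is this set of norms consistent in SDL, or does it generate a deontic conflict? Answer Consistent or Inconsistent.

Consistent

Premise 3 is O(pay_taxes -> issue_refund), but O(pay_taxes) is not derivable from the premises, so it does not yield O(issue_refund).
So O(issue_refund) is not derivable, and the apparent clash with O(¬issue_refund) does not arise.
A world satisfying every obligation exists (e.g. authorize_record=false, delete_backup=true, delete_consent=true, issue_refund=false, notify_appeal=false, pay_taxes=false, ping_server=true, publish_contract=false, publish_disclosure=false, retain_voucher=false, summon_witness=true); no atom is both obligatory and forbidden, so the set is consistent.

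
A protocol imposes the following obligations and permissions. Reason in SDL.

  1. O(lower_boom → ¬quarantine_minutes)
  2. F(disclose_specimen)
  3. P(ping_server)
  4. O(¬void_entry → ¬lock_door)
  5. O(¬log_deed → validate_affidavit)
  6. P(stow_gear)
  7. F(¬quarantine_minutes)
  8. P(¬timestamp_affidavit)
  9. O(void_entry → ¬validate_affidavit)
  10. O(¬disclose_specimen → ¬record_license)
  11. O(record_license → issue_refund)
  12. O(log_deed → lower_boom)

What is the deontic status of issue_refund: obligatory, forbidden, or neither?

Neither

Premise 11 is O(record_license → issue_refund), but O(record_license) is not derivable from the premises, so it does not yield O(issue_refund).
No premise or chain of K-axiom applications forces O(issue_refund), and none forces O(¬issue_refund). So issue_refund is neither obligatory nor forbidden under these norms.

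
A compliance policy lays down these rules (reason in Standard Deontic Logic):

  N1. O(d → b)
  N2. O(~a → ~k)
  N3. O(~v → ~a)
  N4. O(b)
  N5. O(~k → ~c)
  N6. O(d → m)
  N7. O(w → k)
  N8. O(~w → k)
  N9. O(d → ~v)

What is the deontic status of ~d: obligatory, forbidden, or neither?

By case analysis on ~w: premise 8 gives O(~w → k) and premise 7 gives O(w → k), so O(k) either way.
The contrapositive of premise 2 (O(~a → ~k)) is O(k → a), and O(k) is already established, so O(a).
Premise 3 is O(~v → ~a); contrapositively O(a → v). Since O(a) holds, K gives O(v).
Premise 9, O(d → ~v), contraposes to O(v → ~d); with O(v) we get O(~d).
Premises 1, 4, 5, 6 do not contribute to this derivation.
Hence ~d is obligatory.

Obligatory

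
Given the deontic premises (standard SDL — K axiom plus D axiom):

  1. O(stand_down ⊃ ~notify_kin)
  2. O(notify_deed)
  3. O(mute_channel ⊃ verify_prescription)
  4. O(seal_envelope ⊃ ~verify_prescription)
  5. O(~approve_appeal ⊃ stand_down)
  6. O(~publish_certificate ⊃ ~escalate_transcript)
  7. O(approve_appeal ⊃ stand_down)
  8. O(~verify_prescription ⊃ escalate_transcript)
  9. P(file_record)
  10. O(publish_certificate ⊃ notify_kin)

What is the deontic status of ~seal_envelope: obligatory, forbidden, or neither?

Obligatory

By case analysis on ~approve_appeal: premise 5 gives O(~approve_appeal ⊃ stand_down) and premise 7 gives O(approve_appeal ⊃ stand_down), so O(stand_down) either way.
From O(stand_down) and premise 1, O(stand_down ⊃ ~notify_kin), we obtain O(~notify_kin).
The contrapositive of premise 10 (O(publish_certificate ⊃ notify_kin)) is O(~notify_kin ⊃ ~publish_certificate), and O(~notify_kin) is already established, so O(~publish_certificate).
With premise 6, O(~publish_certificate ⊃ ~escalate_transcript), the K-axiom yields O(~escalate_transcript).
Premise 8 is O(~verify_prescription ⊃ escalate_transcript); contrapositively O(~escalate_transcript ⊃ verify_prescription). Since O(~escalate_transcript) holds, K gives O(verify_prescription).
Premise 4 is O(seal_envelope ⊃ ~verify_prescription); contrapositively O(verify_prescription ⊃ ~seal_envelope). Since O(verify_prescription) holds, K gives O(~seal_envelope).
Premises 2, 3, 9 do not contribute to this derivation.
Hence ~seal_envelope is obligatory.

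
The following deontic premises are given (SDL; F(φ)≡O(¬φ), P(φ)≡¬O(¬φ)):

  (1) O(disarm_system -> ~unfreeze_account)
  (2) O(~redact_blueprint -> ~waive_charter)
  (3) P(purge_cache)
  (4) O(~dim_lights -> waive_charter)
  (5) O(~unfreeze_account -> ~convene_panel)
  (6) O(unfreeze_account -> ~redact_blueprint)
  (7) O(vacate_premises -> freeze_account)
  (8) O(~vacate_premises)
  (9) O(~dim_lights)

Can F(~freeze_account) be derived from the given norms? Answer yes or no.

No

Premise 7 is O(vacate_premises -> freeze_account), but O(vacate_premises) is not derivable from the premises, so it does not yield O(freeze_account).
No other premise forces O(freeze_account). An ideal world satisfying every premise can still have ~freeze_account true, so F(~freeze_account) is not derivable.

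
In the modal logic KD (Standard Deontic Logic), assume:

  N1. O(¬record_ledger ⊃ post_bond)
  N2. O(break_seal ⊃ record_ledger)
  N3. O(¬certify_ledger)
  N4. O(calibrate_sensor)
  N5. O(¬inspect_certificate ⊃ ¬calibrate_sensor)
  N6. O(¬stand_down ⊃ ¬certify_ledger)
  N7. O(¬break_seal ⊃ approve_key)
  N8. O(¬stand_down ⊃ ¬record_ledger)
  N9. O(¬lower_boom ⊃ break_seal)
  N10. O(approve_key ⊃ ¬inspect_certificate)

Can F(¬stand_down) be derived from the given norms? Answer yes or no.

Yes

Premise 4 gives O(calibrate_sensor).
Premise 5 is O(¬inspect_certificate ⊃ ¬calibrate_sensor); contrapositively O(calibrate_sensor ⊃ inspect_certificate). Since O(calibrate_sensor) holds, K gives O(inspect_certificate).
Premise 10, O(approve_key ⊃ ¬inspect_certificate), contraposes to O(inspect_certificate ⊃ ¬approve_key); with O(inspect_certificate) we get O(¬approve_key).
The contrapositive of premise 7 (O(¬break_seal ⊃ approve_key)) is O(¬approve_key ⊃ break_seal), and O(¬approve_key) is already established, so O(break_seal).
From O(break_seal) and premise 2, O(break_seal ⊃ record_ledger), we obtain O(record_ledger).
Premise 8 is O(¬stand_down ⊃ ¬record_ledger); contrapositively O(record_ledger ⊃ stand_down). Since O(record_ledger) holds, K gives O(stand_down).
Premises 1, 3, 6, 9 do not contribute to this derivation.
So O(stand_down) holds, i.e. F(¬stand_down). The claim follows.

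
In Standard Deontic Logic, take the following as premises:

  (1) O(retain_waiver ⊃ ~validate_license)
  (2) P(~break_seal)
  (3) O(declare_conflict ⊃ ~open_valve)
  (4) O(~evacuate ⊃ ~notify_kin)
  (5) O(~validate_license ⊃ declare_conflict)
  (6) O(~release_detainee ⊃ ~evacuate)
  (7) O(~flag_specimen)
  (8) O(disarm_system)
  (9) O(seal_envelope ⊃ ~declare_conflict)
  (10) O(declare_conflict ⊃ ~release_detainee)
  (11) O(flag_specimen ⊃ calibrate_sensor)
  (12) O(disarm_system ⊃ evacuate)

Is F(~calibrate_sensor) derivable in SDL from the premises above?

No

Premise 11 is O(flag_specimen ⊃ calibrate_sensor), but O(flag_specimen) is not derivable from the premises, so it does not yield O(calibrate_sensor).
No other premise forces O(calibrate_sensor). An ideal world satisfying every premise can still have ~calibrate_sensor true, so F(~calibrate_sensor) is not derivable.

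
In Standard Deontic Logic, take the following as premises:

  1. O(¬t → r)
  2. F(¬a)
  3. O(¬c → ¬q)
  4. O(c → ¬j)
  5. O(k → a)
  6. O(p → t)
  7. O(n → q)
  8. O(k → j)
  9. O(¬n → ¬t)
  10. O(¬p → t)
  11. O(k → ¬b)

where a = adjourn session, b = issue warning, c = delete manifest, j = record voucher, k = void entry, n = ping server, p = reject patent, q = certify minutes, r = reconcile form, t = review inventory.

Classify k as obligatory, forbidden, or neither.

By case analysis on ¬p: premise 10 gives O(¬p → t) and premise 6 gives O(p → t), so O(t) either way.
Premise 9, O(¬n → ¬t), contraposes to O(t → n); with O(t) we get O(n).
Applying K to premise 7 (O(n → q)) and O(n) yields O(q).
Premise 3 is O(¬c → ¬q); contrapositively O(q → c). Since O(q) holds, K gives O(c).
With premise 4, O(c → ¬j), the K-axiom yields O(¬j).
Premise 8 is O(k → j); contrapositively O(¬j → ¬k). Since O(¬j) holds, K gives O(¬k).
Premises 1, 2, 5, 11 do not contribute to this derivation.
Thus O(¬k), which is F(k): k is forbidden.

Forbidden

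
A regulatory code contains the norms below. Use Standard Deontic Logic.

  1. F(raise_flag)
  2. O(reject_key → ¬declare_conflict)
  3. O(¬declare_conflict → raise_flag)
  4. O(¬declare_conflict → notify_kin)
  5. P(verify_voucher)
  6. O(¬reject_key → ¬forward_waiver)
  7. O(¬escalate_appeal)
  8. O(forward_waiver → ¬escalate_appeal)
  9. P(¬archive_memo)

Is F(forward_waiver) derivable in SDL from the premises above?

Premise 1, F(raise_flag), is equivalent to O(¬raise_flag).
The contrapositive of premise 3 (O(¬declare_conflict → raise_flag)) is O(¬raise_flag → declare_conflict), and O(¬raise_flag) is already established, so O(declare_conflict).
The contrapositive of premise 2 (O(reject_key → ¬declare_conflict)) is O(declare_conflict → ¬reject_key), and O(declare_conflict) is already established, so O(¬reject_key).
Premise 6 is O(¬reject_key → ¬forward_waiver); since O(¬reject_key), deontic closure gives O(¬forward_waiver).
Premises 4, 5, 7, 8, 9 do not contribute to this derivation.
So O(¬forward_waiver) holds, i.e. F(forward_waiver). The claim follows.

Yes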